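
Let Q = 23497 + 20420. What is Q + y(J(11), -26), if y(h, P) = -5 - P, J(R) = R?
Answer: 43938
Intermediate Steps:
Q = 43917
Q + y(J(11), -26) = 43917 + (-5 - 1*(-26)) = 43917 + (-5 + 26) = 43917 + 21 = 43938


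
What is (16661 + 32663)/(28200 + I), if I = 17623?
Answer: 49324/45823 ≈ 1.0764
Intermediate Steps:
(16661 + 32663)/(28200 + I) = (16661 + 32663)/(28200 + 17623) = 49324/45823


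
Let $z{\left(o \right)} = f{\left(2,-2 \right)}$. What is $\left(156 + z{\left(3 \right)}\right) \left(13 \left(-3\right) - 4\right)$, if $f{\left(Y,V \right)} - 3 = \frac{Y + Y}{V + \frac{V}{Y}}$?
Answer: $- \frac{20339}{3} \approx -6779.7$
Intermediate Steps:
$f{\left(Y,V \right)} = 3 + \frac{2 Y}{V + \frac{V}{Y}}$ ($f{\left(Y,V \right)} = 3 + \frac{Y + Y}{V + \frac{V}{Y}} = 3 + \frac{2 Y}{V + \frac{V}{Y}}$)
$z{\left(o \right)} = \frac{5}{3}$ ($z{\left(o \right)} = \frac{2 \cdot 2^{2} + 3 \left(-2\right) + 3 \left(-2\right) 2}{\left(-2\right) \left(1 + 2\right)} = - \frac{2 \cdot 4 - 6 - 12}{2 \cdot 3} = \left(- \frac{1}{2}\right) \frac{1}{3} \left(8 - 6 - 12\right) = \left(- \frac{1}{2}\right) \frac{1}{3} \left(-10\right) = \frac{5}{3}$)
$\left(156 + z{\left(3 \right)}\right) \left(13 \left(-3\right) - 4\right) = \left(156 + \frac{5}{3}\right) \left(13 \left(-3\right) - 4\right) = \frac{473 \left(-39 - 4\right)}{3} = \frac{473}{3} \left(-43\right) = - \frac{20339}{3}$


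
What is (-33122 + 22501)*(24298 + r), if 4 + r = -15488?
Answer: -93528526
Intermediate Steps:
r = -15492 (r = -4 - 15488 = -15492)
(-33122 + 22501)*(24298 + r) = (-33122 + 22501)*(24298 - 15492) = -10621*8806 = -93528526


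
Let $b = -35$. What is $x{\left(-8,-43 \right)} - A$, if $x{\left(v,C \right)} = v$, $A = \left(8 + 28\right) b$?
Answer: $1252$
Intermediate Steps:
$A = -1260$ ($A = \left(8 + 28\right) \left(-35\right) = 36 \left(-35\right) = -1260$)
$x{\left(-8,-43 \right)} - A = -8 - -1260 = -8 + 1260 = 1252$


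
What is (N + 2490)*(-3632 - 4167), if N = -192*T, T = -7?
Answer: -29901366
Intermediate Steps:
N = 1344 (N = -192*(-7) = 1344)
(N + 2490)*(-3632 - 4167) = (1344 + 2490)*(-3632 - 4167) = 3834*(-7799) = -29901366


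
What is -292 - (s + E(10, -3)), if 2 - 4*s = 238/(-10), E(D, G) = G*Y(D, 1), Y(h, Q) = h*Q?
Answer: -5369/20 ≈ -268.45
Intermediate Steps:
Y(h, Q) = Q*h
E(D, G) = D*G (E(D, G) = G*(1*D) = G*D = D*G)
s = 129/20 (s = ½ - 119/(2*(-10)) = ½ - 119*(-1)/(2*10) = ½ - ¼*(-119/5) = ½ + 119/20 = 129/20 ≈ 6.4500)
-292 - (s + E(10, -3)) = -292 - (129/20 + 10*(-3)) = -292 - (129/20 - 30) = -292 - 1*(-471/20) = -292 + 471/20 = -5369/20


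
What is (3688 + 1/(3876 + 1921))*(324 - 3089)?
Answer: -59113866805/5797 ≈ -1.0197e+7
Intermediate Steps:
(3688 + 1/(3876 + 1921))*(324 - 3089) = (3688 + 1/5797)*(-2765) = (21379337/5797)*(-2765) = -59113866805/5797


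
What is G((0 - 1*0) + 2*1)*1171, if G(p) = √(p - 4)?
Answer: 1171*I*√2 ≈ 1656.0*I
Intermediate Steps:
G(p) = √(-4 + p)
G((0 - 1*0) + 2*1)*1171 = √(-4 + ((0 - 1*0) + 2*1))*1171 = √(-4 + ((0 + 0) + 2))*1171 = √(-4 + (0 + 2))*1171 = √(-4 + 2)*1171 = √(-2)*1171 = (I*√2)*1171 = 1171*I*√2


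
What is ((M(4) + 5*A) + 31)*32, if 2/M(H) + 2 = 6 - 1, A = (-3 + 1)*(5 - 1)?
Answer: -800/3 ≈ -266.67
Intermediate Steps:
A = -8 (A = -2*4 = -8)
M(H) = 2/3 (M(H) = 2/(-2 + (6 - 1)) = 2/(-2 + 5) = 2/3)
((M(4) + 5*A) + 31)*32 = ((2/3 + 5*(-8)) + 31)*32 = ((2/3 - 40) + 31)*32 = (-118/3 + 31)*32 = -25/3*32 = -800/3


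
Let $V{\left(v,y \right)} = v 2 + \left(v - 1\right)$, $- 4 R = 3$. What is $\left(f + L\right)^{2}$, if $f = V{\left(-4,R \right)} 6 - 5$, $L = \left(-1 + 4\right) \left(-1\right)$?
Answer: $7396$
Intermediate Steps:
$R = - \frac{3}{4}$ ($R = \left(- \frac{1}{4}\right) 3 = - \frac{3}{4} \approx -0.75$)
$L = -3$ ($L = 3 \left(-1\right) = -3$)
$V{\left(v,y \right)} = -1 + 3 v$ ($V{\left(v,y \right)} = 2 v + \left(-1 + v\right) = -1 + 3 v$)
$f = -83$ ($f = \left(-1 + 3 \left(-4\right)\right) 6 - 5 = \left(-1 - 12\right) 6 - 5 = \left(-13\right) 6 - 5 = -78 - 5 = -83$)
$\left(f + L\right)^{2} = \left(-83 - 3\right)^{2} = \left(-86\right)^{2} = 7396$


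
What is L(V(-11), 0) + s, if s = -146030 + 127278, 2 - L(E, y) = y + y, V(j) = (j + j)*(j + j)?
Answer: -18750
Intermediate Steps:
V(j) = 4*j² (V(j) = (2*j)*(2*j) = 4*j²)
L(E, y) = 2 - 2*y (L(E, y) = 2 - (y + y) = 2 - 2*y)
s = -18752
L(V(-11), 0) + s = (2 - 2*0) - 18752 = (2 + 0) - 18752 = 2 - 18752 = -18750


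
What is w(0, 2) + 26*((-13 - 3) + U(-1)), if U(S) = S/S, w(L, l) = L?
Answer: -390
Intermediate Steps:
U(S) = 1
w(0, 2) + 26*((-13 - 3) + U(-1)) = 0 + 26*((-13 - 3) + 1) = 0 + 26*(-16 + 1) = 0 + 26*(-15) = 0 - 390 = -390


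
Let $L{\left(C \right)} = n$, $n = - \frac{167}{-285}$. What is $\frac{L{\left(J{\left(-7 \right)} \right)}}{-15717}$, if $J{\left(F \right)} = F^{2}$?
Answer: $- \frac{167}{4479345} \approx -3.7282 \cdot 10^{-5}$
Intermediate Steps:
$n = \frac{167}{285}$ ($n = \left(-167\right) \left(- \frac{1}{285}\right) = \frac{167}{285} \approx 0.58597$)
$L{\left(C \right)} = \frac{167}{285}$
$\frac{L{\left(J{\left(-7 \right)} \right)}}{-15717} = \frac{167}{285 \left(-15717\right)} = \frac{167}{285} \left(- \frac{1}{15717}\right) = - \frac{167}{4479345}$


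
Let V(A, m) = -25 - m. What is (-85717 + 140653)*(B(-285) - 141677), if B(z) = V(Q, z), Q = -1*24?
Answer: -7768884312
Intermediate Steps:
Q = -24
B(z) = -25 - z
(-85717 + 140653)*(B(-285) - 141677) = (-85717 + 140653)*((-25 - 1*(-285)) - 141677) = 54936*((-25 + 285) - 141677) = 54936*(260 - 141677) = 54936*(-141417) = -7768884312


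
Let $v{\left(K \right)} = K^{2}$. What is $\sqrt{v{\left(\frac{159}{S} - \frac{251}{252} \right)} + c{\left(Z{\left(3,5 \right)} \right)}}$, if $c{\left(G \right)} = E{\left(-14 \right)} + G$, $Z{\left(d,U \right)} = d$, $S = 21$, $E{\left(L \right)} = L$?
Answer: $\frac{\sqrt{2047105}}{252} \approx 5.6777$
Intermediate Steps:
$c{\left(G \right)} = -14 + G$
$\sqrt{v{\left(\frac{159}{S} - \frac{251}{252} \right)} + c{\left(Z{\left(3,5 \right)} \right)}} = \sqrt{\left(\frac{159}{21} - \frac{251}{252}\right)^{2} + \left(-14 + 3\right)} = \sqrt{\left(159 \cdot \frac{1}{21} - \frac{251}{252}\right)^{2} - 11} = \sqrt{\left(\frac{53}{7} - \frac{251}{252}\right)^{2} - 11} = \sqrt{\left(\frac{1657}{252}\right)^{2} - 11} = \sqrt{\frac{2745649}{63504} - 11} = \sqrt{\frac{2047105}{63504}} = \frac{\sqrt{2047105}}{252}$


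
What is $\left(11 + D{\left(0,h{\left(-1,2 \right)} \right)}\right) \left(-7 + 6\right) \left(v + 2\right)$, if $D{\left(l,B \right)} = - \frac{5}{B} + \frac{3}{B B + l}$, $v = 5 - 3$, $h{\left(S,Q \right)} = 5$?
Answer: $- \frac{1012}{25} \approx -40.48$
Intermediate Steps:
$v = 2$
$D{\left(l,B \right)} = - \frac{5}{B} + \frac{3}{l + B^{2}}$ ($D{\left(l,B \right)} = - \frac{5}{B} + \frac{3}{B^{2} + l} = - \frac{5}{B} + \frac{3}{l + B^{2}}$)
$\left(11 + D{\left(0,h{\left(-1,2 \right)} \right)}\right) \left(-7 + 6\right) \left(v + 2\right) = \left(11 + \frac{\left(-5\right) 0 - 5 \cdot 5^{2} + 3 \cdot 5}{5 \left(0 + 5^{2}\right)}\right) \left(-7 + 6\right) \left(2 + 2\right) = \left(11 + \frac{0 - 125 + 15}{5 \left(0 + 25\right)}\right) \left(\left(-1\right) 4\right) = \left(11 + \frac{0 - 125 + 15}{5 \cdot 25}\right) \left(-4\right) = \left(11 + \frac{1}{5} \cdot \frac{1}{25} \left(-110\right)\right) \left(-4\right) = \left(11 - \frac{22}{25}\right) \left(-4\right) = \frac{253}{25} \left(-4\right) = - \frac{1012}{25}$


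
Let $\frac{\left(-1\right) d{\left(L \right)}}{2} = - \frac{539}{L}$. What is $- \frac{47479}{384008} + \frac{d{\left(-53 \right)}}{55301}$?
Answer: $- \frac{139572678111}{1125509399624} \approx -0.12401$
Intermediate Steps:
$d{\left(L \right)} = \frac{1078}{L}$ ($d{\left(L \right)} = - 2 \left(- \frac{539}{L}\right) = \frac{1078}{L}$)
$- \frac{47479}{384008} + \frac{d{\left(-53 \right)}}{55301} = - \frac{47479}{384008} + \frac{1078 \frac{1}{-53}}{55301} = \left(-47479\right) \frac{1}{384008} + 1078 \left(- \frac{1}{53}\right) \frac{1}{55301} = - \frac{47479}{384008} - \frac{1078}{2930953} = - \frac{139572678111}{1125509399624}$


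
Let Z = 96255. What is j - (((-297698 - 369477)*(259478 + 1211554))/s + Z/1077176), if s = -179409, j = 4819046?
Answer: -41958004014157877/64418356328 ≈ -6.5134e+5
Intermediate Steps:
j - (((-297698 - 369477)*(259478 + 1211554))/s + Z/1077176) = 4819046 - (((-297698 - 369477)*(259478 + 1211554))/(-179409) + 96255/1077176) = 4819046 - (-667175*1471032*(-1/179409) + 96255*(1/1077176)) = 4819046 - (-981435774600*(-1/179409) + 96255/1077176) = 4819046 - (327145258200/59803 + 96255/1077176) = 4819046 - 1*352393026403180965/64418356328 = 4819046 - 352393026403180965/64418356328 = -41958004014157877/64418356328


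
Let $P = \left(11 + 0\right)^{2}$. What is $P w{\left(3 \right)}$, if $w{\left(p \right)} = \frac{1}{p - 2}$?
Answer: $121$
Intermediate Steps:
$w{\left(p \right)} = \frac{1}{-2 + p}$
$P = 121$ ($P = 11^{2} = 121$)
$P w{\left(3 \right)} = \frac{121}{-2 + 3} = \frac{121}{1} = 121 \cdot 1 = 121$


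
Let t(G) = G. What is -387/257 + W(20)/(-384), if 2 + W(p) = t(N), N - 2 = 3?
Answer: -49793/32896 ≈ -1.5136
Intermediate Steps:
N = 5 (N = 2 + 3 = 5)
W(p) = 3 (W(p) = -2 + 5 = 3)
-387/257 + W(20)/(-384) = -387/257 + 3/(-384) = -387*1/257 + 3*(-1/384) = -387/257 - 1/128 = -49793/32896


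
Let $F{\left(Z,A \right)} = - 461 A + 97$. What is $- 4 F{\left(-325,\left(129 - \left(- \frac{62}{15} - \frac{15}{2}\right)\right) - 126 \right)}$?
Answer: $\frac{398938}{15} \approx 26596.0$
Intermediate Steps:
$F{\left(Z,A \right)} = 97 - 461 A$
$- 4 F{\left(-325,\left(129 - \left(- \frac{62}{15} - \frac{15}{2}\right)\right) - 126 \right)} = - 4 \left(97 - 461 \left(\left(129 - \left(- \frac{62}{15} - \frac{15}{2}\right)\right) - 126\right)\right) = - 4 \left(97 - 461 \left(\left(129 - - \frac{349}{30}\right) - 126\right)\right) = - 4 \left(97 - 461 \left(\left(129 + \left(\frac{62}{15} + \frac{15}{2}\right)\right) - 126\right)\right) = - 4 \left(97 - 461 \left(\left(129 + \frac{349}{30}\right) - 126\right)\right) = - 4 \left(97 - 461 \left(\frac{4219}{30} - 126\right)\right) = - 4 \left(97 - \frac{202379}{30}\right) = \left(-4\right) \left(- \frac{199469}{30}\right) = \frac{398938}{15}$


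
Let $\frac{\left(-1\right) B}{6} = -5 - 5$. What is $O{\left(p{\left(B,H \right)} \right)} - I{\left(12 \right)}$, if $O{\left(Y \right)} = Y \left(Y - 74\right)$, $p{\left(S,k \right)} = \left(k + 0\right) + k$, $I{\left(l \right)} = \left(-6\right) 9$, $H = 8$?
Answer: $-874$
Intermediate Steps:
$I{\left(l \right)} = -54$
$B = 60$ ($B = - 6 \left(-5 - 5\right) = \left(-6\right) \left(-10\right) = 60$)
$p{\left(S,k \right)} = 2 k$ ($p{\left(S,k \right)} = k + k = 2 k$)
$O{\left(Y \right)} = Y \left(-74 + Y\right)$
$O{\left(p{\left(B,H \right)} \right)} - I{\left(12 \right)} = 2 \cdot 8 \left(-74 + 2 \cdot 8\right) - -54 = 16 \left(-74 + 16\right) + 54 = 16 \left(-58\right) + 54 = -928 + 54 = -874$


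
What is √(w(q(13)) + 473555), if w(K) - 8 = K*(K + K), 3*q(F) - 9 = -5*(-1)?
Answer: √4262459/3 ≈ 688.19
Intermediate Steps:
q(F) = 14/3 (q(F) = 3 + (-5*(-1))/3 = 3 + (⅓)*5 = 3 + 5/3 = 14/3)
w(K) = 8 + 2*K² (w(K) = 8 + K*(K + K) = 8 + K*(2*K) = 8 + 2*K²)
√(w(q(13)) + 473555) = √((8 + 2*(14/3)²) + 473555) = √((8 + 2*(196/9)) + 473555) = √((8 + 392/9) + 473555) = √(464/9 + 473555) = √(4262459/9) = √4262459/3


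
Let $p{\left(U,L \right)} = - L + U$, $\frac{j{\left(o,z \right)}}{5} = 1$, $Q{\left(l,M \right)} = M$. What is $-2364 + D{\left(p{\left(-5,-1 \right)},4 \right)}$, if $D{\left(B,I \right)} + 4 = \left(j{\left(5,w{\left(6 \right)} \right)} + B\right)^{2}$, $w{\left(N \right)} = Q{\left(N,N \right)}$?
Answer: $-2367$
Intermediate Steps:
$w{\left(N \right)} = N$
$j{\left(o,z \right)} = 5$ ($j{\left(o,z \right)} = 5 \cdot 1 = 5$)
$p{\left(U,L \right)} = U - L$
$D{\left(B,I \right)} = -4 + \left(5 + B\right)^{2}$
$-2364 + D{\left(p{\left(-5,-1 \right)},4 \right)} = -2364 - \left(4 - \left(5 - 4\right)^{2}\right) = -2364 - \left(4 - 1^{2}\right) = -2364 + \left(-4 + 1\right) = -2364 - 3 = -2367$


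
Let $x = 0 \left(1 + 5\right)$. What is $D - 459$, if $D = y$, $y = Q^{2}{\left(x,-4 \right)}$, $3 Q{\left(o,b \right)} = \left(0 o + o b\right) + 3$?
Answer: $-458$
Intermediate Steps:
$x = 0$ ($x = 0 \cdot 6 = 0$)
$Q{\left(o,b \right)} = 1 + \frac{b o}{3}$ ($Q{\left(o,b \right)} = \frac{\left(0 o + o b\right) + 3}{3} = \frac{\left(0 + b o\right) + 3}{3} = \frac{b o + 3}{3} = \frac{3 + b o}{3} = 1 + \frac{b o}{3}$)
$y = 1$ ($y = \left(1 + \frac{1}{3} \left(-4\right) 0\right)^{2} = \left(1 + 0\right)^{2} = 1^{2} = 1$)
$D = 1$
$D - 459 = 1 - 459 = -458$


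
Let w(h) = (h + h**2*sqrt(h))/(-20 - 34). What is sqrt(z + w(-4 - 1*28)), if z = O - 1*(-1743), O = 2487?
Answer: sqrt(342678 - 6144*I*sqrt(2))/9 ≈ 65.048 - 0.82455*I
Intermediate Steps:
z = 4230 (z = 2487 - 1*(-1743) = 2487 + 1743 = 4230)
w(h) = -h/54 - h**(5/2)/54 (w(h) = (h + h**(5/2))/(-54) = (h + h**(5/2))*(-1/54) = -h/54 - h**(5/2)/54)
sqrt(z + w(-4 - 1*28)) = sqrt(4230 + (-(-4 - 1*28)/54 - (-4 - 1*28)**(5/2)/54)) = sqrt(4230 + (-(-4 - 28)/54 - (-4 - 28)**(5/2)/54)) = sqrt(4230 + (-1/54*(-32) - 2048*I*sqrt(2)/27)) = sqrt(4230 + (16/27 - 2048*I*sqrt(2)/27)) = sqrt(114226/27 - 2048*I*sqrt(2)/27)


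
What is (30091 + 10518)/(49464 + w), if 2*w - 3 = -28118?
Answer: 81218/70813 ≈ 1.1469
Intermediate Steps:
w = -28115/2 (w = 3/2 + (½)*(-28118) = 3/2 - 14059 = -28115/2 ≈ -14058.)
(30091 + 10518)/(49464 + w) = (30091 + 10518)/(49464 - 28115/2) = 40609/(70813/2) = 40609*(2/70813) = 81218/70813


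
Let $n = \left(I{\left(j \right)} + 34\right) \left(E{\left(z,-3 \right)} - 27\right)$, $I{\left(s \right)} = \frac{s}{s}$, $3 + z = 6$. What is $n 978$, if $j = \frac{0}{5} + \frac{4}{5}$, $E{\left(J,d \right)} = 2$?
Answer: $-855750$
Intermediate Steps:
$z = 3$ ($z = -3 + 6 = 3$)
$j = \frac{4}{5}$ ($j = 0 \cdot \frac{1}{5} + 4 \cdot \frac{1}{5} = 0 + \frac{4}{5} = \frac{4}{5} \approx 0.8$)
$I{\left(s \right)} = 1$
$n = -875$ ($n = \left(1 + 34\right) \left(2 - 27\right) = 35 \left(-25\right) = -875$)
$n 978 = \left(-875\right) 978 = -855750$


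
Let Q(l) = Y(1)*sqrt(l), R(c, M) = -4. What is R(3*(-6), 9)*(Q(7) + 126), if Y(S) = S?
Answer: -504 - 4*sqrt(7) ≈ -514.58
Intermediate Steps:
Q(l) = sqrt(l) (Q(l) = 1*sqrt(l) = sqrt(l))
R(3*(-6), 9)*(Q(7) + 126) = -4*(sqrt(7) + 126) = -4*(126 + sqrt(7)) = -504 - 4*sqrt(7)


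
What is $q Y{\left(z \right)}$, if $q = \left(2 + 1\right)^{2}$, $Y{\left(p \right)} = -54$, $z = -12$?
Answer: $-486$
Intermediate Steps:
$q = 9$ ($q = 3^{2} = 9$)
$q Y{\left(z \right)} = 9 \left(-54\right) = -486$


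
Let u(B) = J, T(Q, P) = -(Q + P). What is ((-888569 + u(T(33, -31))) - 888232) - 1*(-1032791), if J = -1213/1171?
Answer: -871236923/1171 ≈ -7.4401e+5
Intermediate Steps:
J = -1213/1171 (J = -1213*1/1171 = -1213/1171 ≈ -1.0359)
T(Q, P) = -P - Q (T(Q, P) = -(P + Q) = -P - Q)
u(B) = -1213/1171
((-888569 + u(T(33, -31))) - 888232) - 1*(-1032791) = ((-888569 - 1213/1171) - 888232) - 1*(-1032791) = (-1040515512/1171 - 888232) + 1032791 = -2080635184/1171 + 1032791 = -871236923/1171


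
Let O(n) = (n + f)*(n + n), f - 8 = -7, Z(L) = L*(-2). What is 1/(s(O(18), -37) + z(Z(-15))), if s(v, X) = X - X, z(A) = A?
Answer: 1/30 ≈ 0.033333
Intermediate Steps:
Z(L) = -2*L
f = 1 (f = 8 - 7 = 1)
O(n) = 2*n*(1 + n) (O(n) = (n + 1)*(n + n) = (1 + n)*(2*n) = 2*n*(1 + n))
s(v, X) = 0
1/(s(O(18), -37) + z(Z(-15))) = 1/(0 - 2*(-15)) = 1/(0 + 30) = 1/30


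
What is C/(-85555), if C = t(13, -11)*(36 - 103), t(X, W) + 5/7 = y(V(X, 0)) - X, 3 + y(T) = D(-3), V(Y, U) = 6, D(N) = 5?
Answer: -5494/598885 ≈ -0.0091737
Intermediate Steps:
y(T) = 2 (y(T) = -3 + 5 = 2)
t(X, W) = 9/7 - X (t(X, W) = -5/7 + (2 - X) = 9/7 - X)
C = 5494/7 (C = (9/7 - 1*13)*(36 - 103) = (9/7 - 13)*(-67) = -82/7*(-67) = 5494/7 ≈ 784.86)
C/(-85555) = (5494/7)/(-85555) = (5494/7)*(-1/85555) = -5494/598885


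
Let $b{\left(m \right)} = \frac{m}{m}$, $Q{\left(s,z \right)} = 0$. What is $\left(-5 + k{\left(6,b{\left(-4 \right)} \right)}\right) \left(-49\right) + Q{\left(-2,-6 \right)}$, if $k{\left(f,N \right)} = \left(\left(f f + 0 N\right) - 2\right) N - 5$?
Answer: $-1176$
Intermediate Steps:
$b{\left(m \right)} = 1$
$k{\left(f,N \right)} = -5 + N \left(-2 + f^{2}\right)$ ($k{\left(f,N \right)} = \left(\left(f^{2} + 0\right) - 2\right) N - 5 = \left(f^{2} - 2\right) N - 5 = \left(-2 + f^{2}\right) N - 5 = N \left(-2 + f^{2}\right) - 5 = -5 + N \left(-2 + f^{2}\right)$)
$\left(-5 + k{\left(6,b{\left(-4 \right)} \right)}\right) \left(-49\right) + Q{\left(-2,-6 \right)} = \left(-5 - \left(7 - 36\right)\right) \left(-49\right) + 0 = \left(-5 - -29\right) \left(-49\right) + 0 = \left(-5 + 29\right) \left(-49\right) + 0 = 24 \left(-49\right) + 0 = -1176 + 0 = -1176$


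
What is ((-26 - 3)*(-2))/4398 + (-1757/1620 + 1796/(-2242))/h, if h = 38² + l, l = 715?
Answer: 35390889059/2873937002940 ≈ 0.012314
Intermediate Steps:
h = 2159 (h = 38² + 715 = 1444 + 715 = 2159)
((-26 - 3)*(-2))/4398 + (-1757/1620 + 1796/(-2242))/h = ((-26 - 3)*(-2))/4398 + (-1757/1620 + 1796/(-2242))/2159 = -29*(-2)*(1/4398) + (-1757*1/1620 + 1796*(-1/2242))*(1/2159) = 58*(1/4398) + (-1757/1620 - 898/1121)*(1/2159) = 29/2199 - 3424357/1816020*1/2159 = 29/2199 - 3424357/3920787180 = 35390889059/2873937002940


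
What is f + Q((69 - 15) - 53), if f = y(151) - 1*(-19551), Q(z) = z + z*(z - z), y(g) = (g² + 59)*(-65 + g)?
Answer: 1985512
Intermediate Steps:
y(g) = (-65 + g)*(59 + g²) (y(g) = (59 + g²)*(-65 + g) = (-65 + g)*(59 + g²))
Q(z) = z (Q(z) = z + z*0 = z + 0 = z)
f = 1985511 (f = (-3835 + 151³ - 65*151² + 59*151) - 1*(-19551) = (-3835 + 3442951 - 65*22801 + 8909) + 19551 = (-3835 + 3442951 - 1482065 + 8909) + 19551 = 1965960 + 19551 = 1985511)
f + Q((69 - 15) - 53) = 1985511 + ((69 - 15) - 53) = 1985511 + (54 - 53) = 1985511 + 1 = 1985512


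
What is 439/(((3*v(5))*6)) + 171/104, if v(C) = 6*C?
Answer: 34499/14040 ≈ 2.4572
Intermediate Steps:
439/(((3*v(5))*6)) + 171/104 = 439/(((3*(6*5))*6)) + 171/104 = 439/(((3*30)*6)) + 171*(1/104) = 439/((90*6)) + 171/104 = 439/540 + 171/104 = 34499/14040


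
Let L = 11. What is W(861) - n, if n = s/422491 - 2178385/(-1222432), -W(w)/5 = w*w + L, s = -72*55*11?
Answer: -1914366651123945035/516466518112 ≈ -3.7067e+6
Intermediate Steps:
s = -43560 (s = -3960*11 = -43560)
W(w) = -55 - 5*w**2 (W(w) = -5*(w*w + 11) = -5*(w**2 + 11) = -5*(11 + w**2) = -55 - 5*w**2)
n = 867098919115/516466518112 (n = -43560/422491 - 2178385/(-1222432) = -43560*1/422491 - 2178385*(-1/1222432) = -43560/422491 + 2178385/1222432 = 867098919115/516466518112 ≈ 1.6789)
W(861) - n = (-55 - 5*861**2) - 1*867098919115/516466518112 = (-55 - 5*741321) - 867098919115/516466518112 = (-55 - 3706605) - 867098919115/516466518112 = -3706660 - 867098919115/516466518112 = -1914366651123945035/516466518112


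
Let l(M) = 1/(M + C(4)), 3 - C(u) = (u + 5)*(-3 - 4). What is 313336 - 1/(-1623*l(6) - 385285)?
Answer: 2897537373040/9247381 ≈ 3.1334e+5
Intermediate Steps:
C(u) = 38 + 7*u (C(u) = 3 - (u + 5)*(-3 - 4) = 3 - (5 + u)*(-7) = 3 - (-35 - 7*u) = 3 + (35 + 7*u) = 38 + 7*u)
l(M) = 1/(66 + M) (l(M) = 1/(M + (38 + 7*4)) = 1/(M + (38 + 28)) = 1/(M + 66) = 1/(66 + M))
313336 - 1/(-1623*l(6) - 385285) = 313336 - 1/(-1623/(66 + 6) - 385285) = 313336 - 1/(-1623/72 - 385285) = 313336 - 1/(-1623*1/72 - 385285) = 313336 - 1/(-541/24 - 385285) = 313336 - 1/(-9247381/24) = 313336 - 1*(-24/9247381) = 313336 + 24/9247381 = 2897537373040/9247381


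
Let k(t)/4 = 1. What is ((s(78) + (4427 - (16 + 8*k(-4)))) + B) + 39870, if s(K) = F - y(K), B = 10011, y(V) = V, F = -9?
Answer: 54173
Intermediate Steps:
k(t) = 4 (k(t) = 4*1 = 4)
s(K) = -9 - K
((s(78) + (4427 - (16 + 8*k(-4)))) + B) + 39870 = (((-9 - 1*78) + (4427 - (16 + 8*4))) + 10011) + 39870 = (((-9 - 78) + (4427 - (16 + 32))) + 10011) + 39870 = ((-87 + (4427 - 1*48)) + 10011) + 39870 = ((-87 + (4427 - 48)) + 10011) + 39870 = ((-87 + 4379) + 10011) + 39870 = (4292 + 10011) + 39870 = 14303 + 39870 = 54173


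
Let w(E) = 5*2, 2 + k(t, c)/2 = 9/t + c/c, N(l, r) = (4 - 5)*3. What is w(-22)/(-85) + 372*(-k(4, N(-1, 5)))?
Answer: -15812/17 ≈ -930.12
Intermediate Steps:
N(l, r) = -3 (N(l, r) = -1*3 = -3)
k(t, c) = -2 + 18/t (k(t, c) = -4 + 2*(9/t + c/c) = -4 + 2*(9/t + 1) = -4 + 2*(1 + 9/t) = -4 + (2 + 18/t) = -2 + 18/t)
w(E) = 10
w(-22)/(-85) + 372*(-k(4, N(-1, 5))) = 10/(-85) + 372*(-(-2 + 18/4)) = 10*(-1/85) + 372*(-(-2 + 18*(¼))) = -2/17 + 372*(-(-2 + 9/2)) = -2/17 + 372*(-1*5/2) = -2/17 + 372*(-5/2) = -2/17 - 930 = -15812/17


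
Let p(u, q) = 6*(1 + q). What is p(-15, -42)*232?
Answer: -57072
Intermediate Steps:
p(u, q) = 6 + 6*q
p(-15, -42)*232 = (6 + 6*(-42))*232 = (6 - 252)*232 = -246*232 = -57072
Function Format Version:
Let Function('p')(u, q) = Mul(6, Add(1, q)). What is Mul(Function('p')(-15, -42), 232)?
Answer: -57072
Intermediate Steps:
Function('p')(u, q) = Add(6, Mul(6, q))
Mul(Function('p')(-15, -42), 232) = Mul(Add(6, Mul(6, -42)), 232) = Mul(Add(6, -252), 232) = Mul(-246, 232) = -57072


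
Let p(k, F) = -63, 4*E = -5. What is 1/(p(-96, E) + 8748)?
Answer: 1/8685 ≈ 0.00011514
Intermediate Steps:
E = -5/4 (E = (1/4)*(-5) = -5/4 ≈ -1.2500)
1/(p(-96, E) + 8748) = 1/(-63 + 8748) = 1/8685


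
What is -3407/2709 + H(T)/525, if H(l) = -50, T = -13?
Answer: -3665/2709 ≈ -1.3529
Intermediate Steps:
-3407/2709 + H(T)/525 = -3407/2709 - 50/525 = -3407*1/2709 - 50*1/525 = -3407/2709 - 2/21 = -3665/2709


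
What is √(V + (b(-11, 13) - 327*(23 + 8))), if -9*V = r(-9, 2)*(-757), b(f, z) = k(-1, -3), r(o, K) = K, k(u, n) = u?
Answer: 8*I*√1402/3 ≈ 99.849*I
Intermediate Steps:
b(f, z) = -1
V = 1514/9 (V = -2*(-757)/9 = -⅑*(-1514) = 1514/9 ≈ 168.22)
√(V + (b(-11, 13) - 327*(23 + 8))) = √(1514/9 + (-1 - 327*(23 + 8))) = √(1514/9 + (-1 - 327*31)) = √(1514/9 + (-1 - 10137)) = √(1514/9 - 10138) = √(-89728/9) = 8*I*√1402/3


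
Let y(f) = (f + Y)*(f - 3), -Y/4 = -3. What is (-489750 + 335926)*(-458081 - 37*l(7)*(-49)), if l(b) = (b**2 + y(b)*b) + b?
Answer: -93519300512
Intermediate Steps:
Y = 12 (Y = -4*(-3) = 12)
y(f) = (-3 + f)*(12 + f) (y(f) = (f + 12)*(f - 3) = (12 + f)*(-3 + f) = (-3 + f)*(12 + f))
l(b) = b + b**2 + b*(-36 + b**2 + 9*b) (l(b) = (b**2 + (-36 + b**2 + 9*b)*b) + b = (b**2 + b*(-36 + b**2 + 9*b)) + b = b + b**2 + b*(-36 + b**2 + 9*b))
(-489750 + 335926)*(-458081 - 37*l(7)*(-49)) = (-489750 + 335926)*(-458081 - 259*(-35 + 7**2 + 10*7)*(-49)) = -153824*(-458081 - 259*(-35 + 49 + 70)*(-49)) = -153824*(-458081 - 259*84*(-49)) = -153824*(-458081 - 37*588*(-49)) = -153824*(-458081 - 21756*(-49)) = -153824*(-458081 + 1066044) = -153824*607963 = -93519300512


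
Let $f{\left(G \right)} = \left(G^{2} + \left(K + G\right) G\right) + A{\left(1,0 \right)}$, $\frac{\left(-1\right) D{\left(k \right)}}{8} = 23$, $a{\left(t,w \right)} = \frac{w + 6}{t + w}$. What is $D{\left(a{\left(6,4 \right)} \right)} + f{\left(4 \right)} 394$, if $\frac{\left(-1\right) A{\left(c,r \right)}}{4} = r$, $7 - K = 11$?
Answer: $6120$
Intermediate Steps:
$K = -4$ ($K = 7 - 11 = -4$)
$a{\left(t,w \right)} = \frac{6 + w}{t + w}$
$D{\left(k \right)} = -184$ ($D{\left(k \right)} = \left(-8\right) 23 = -184$)
$A{\left(c,r \right)} = - 4 r$
$f{\left(G \right)} = G^{2} + G \left(-4 + G\right)$ ($f{\left(G \right)} = \left(G^{2} + \left(-4 + G\right) G\right) - 0 = \left(G^{2} + G \left(-4 + G\right)\right) + 0 = G^{2} + G \left(-4 + G\right)$)
$D{\left(a{\left(6,4 \right)} \right)} + f{\left(4 \right)} 394 = -184 + 2 \cdot 4 \left(-2 + 4\right) 394 = -184 + 2 \cdot 4 \cdot 2 \cdot 394 = -184 + 16 \cdot 394 = -184 + 6304 = 6120$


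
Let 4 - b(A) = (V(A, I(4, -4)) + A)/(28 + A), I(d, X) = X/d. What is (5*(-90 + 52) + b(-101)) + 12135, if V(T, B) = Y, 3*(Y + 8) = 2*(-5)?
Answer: 2616494/219 ≈ 11947.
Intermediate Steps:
Y = -34/3 (Y = -8 + (2*(-5))/3 = -8 + (⅓)*(-10) = -8 - 10/3 = -34/3 ≈ -11.333)
V(T, B) = -34/3
b(A) = 4 - (-34/3 + A)/(28 + A)
(5*(-90 + 52) + b(-101)) + 12135 = (5*(-90 + 52) + (370 + 9*(-101))/(3*(28 - 101))) + 12135 = (5*(-38) + (⅓)*(370 - 909)/(-73)) + 12135 = (-190 + (⅓)*(-1/73)*(-539)) + 12135 = (-190 + 539/219) + 12135 = -41071/219 + 12135 = 2616494/219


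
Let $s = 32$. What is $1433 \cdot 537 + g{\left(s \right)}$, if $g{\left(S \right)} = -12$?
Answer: $769509$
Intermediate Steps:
$1433 \cdot 537 + g{\left(s \right)} = 1433 \cdot 537 - 12 = 769521 - 12 = 769509$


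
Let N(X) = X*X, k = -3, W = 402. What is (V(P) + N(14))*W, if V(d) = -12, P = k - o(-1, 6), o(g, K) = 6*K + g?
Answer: 73968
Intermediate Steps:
o(g, K) = g + 6*K
P = -38 (P = -3 - (-1 + 6*6) = -3 - (-1 + 36) = -3 - 1*35 = -3 - 35 = -38)
N(X) = X²
(V(P) + N(14))*W = (-12 + 14²)*402 = (-12 + 196)*402 = 184*402 = 73968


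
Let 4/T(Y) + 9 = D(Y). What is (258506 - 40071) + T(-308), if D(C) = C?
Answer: 69243891/317 ≈ 2.1844e+5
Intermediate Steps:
T(Y) = 4/(-9 + Y)
(258506 - 40071) + T(-308) = (258506 - 40071) + 4/(-9 - 308) = 218435 + 4/(-317) = 218435 + 4*(-1/317) = 218435 - 4/317 = 69243891/317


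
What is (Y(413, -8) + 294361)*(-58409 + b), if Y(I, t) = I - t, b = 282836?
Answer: 66157039914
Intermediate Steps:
(Y(413, -8) + 294361)*(-58409 + b) = ((413 - 1*(-8)) + 294361)*(-58409 + 282836) = ((413 + 8) + 294361)*224427 = (421 + 294361)*224427 = 294782*224427 = 66157039914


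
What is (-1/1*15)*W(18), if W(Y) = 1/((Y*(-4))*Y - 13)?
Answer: 15/1309 ≈ 0.011459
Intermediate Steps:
W(Y) = 1/(-13 - 4*Y²) (W(Y) = 1/((-4*Y)*Y - 13) = 1/(-4*Y² - 13) = 1/(-13 - 4*Y²))
(-1/1*15)*W(18) = (-1/1*15)*(-1/(13 + 4*18²)) = (-1*1*15)*(-1/(13 + 4*324)) = (-1*15)*(-1/(13 + 1296)) = -(-15)/1309 = -15*(-1/1309) = 15/1309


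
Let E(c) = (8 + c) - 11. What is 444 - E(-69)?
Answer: 516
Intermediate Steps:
E(c) = -3 + c
444 - E(-69) = 444 - (-3 - 69) = 444 - 1*(-72) = 444 + 72 = 516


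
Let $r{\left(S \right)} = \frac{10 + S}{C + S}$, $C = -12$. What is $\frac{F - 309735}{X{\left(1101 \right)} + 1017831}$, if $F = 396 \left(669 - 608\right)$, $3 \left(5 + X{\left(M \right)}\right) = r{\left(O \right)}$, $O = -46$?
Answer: $- \frac{8281791}{29516960} \approx -0.28058$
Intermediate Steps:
$r{\left(S \right)} = \frac{10 + S}{-12 + S}$
$X{\left(M \right)} = - \frac{139}{29}$ ($X{\left(M \right)} = -5 + \frac{\frac{1}{-12 - 46} \left(10 - 46\right)}{3} = -5 + \frac{\frac{1}{-58} \left(-36\right)}{3} = -5 + \frac{\left(- \frac{1}{58}\right) \left(-36\right)}{3} = -5 + \frac{1}{3} \cdot \frac{18}{29} = -5 + \frac{6}{29} = - \frac{139}{29}$)
$F = 24156$ ($F = 396 \cdot 61 = 24156$)
$\frac{F - 309735}{X{\left(1101 \right)} + 1017831} = \frac{24156 - 309735}{- \frac{139}{29} + 1017831} = - \frac{285579}{\frac{29516960}{29}} = \left(-285579\right) \frac{29}{29516960} = - \frac{8281791}{29516960}$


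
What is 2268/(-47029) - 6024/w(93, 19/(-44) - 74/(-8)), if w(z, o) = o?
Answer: -3116549652/4561813 ≈ -683.18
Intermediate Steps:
2268/(-47029) - 6024/w(93, 19/(-44) - 74/(-8)) = 2268/(-47029) - 6024/(19/(-44) - 74/(-8)) = 2268*(-1/47029) - 6024/(19*(-1/44) - 74*(-1/8)) = -2268/47029 - 6024/(-19/44 + 37/4) = -2268/47029 - 6024/97/11 = -2268/47029 - 6024*11/97 = -2268/47029 - 66264/97 = -3116549652/4561813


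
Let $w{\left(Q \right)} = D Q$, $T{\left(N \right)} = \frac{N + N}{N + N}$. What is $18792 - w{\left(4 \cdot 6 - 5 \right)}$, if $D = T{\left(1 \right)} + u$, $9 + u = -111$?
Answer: $21053$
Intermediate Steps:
$T{\left(N \right)} = 1$ ($T{\left(N \right)} = \frac{2 N}{2 N} = 2 N \frac{1}{2 N} = 1$)
$u = -120$ ($u = -9 - 111 = -120$)
$D = -119$ ($D = 1 - 120 = -119$)
$w{\left(Q \right)} = - 119 Q$
$18792 - w{\left(4 \cdot 6 - 5 \right)} = 18792 - - 119 \left(4 \cdot 6 - 5\right) = 18792 - - 119 \left(24 - 5\right) = 18792 - \left(-119\right) 19 = 18792 - -2261 = 18792 + 2261 = 21053$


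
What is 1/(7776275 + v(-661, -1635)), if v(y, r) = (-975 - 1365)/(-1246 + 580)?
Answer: 37/287722305 ≈ 1.2860e-7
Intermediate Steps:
v(y, r) = 130/37 (v(y, r) = -2340/(-666) = -2340*(-1/666) = 130/37)
1/(7776275 + v(-661, -1635)) = 1/(7776275 + 130/37) = 1/(287722305/37) = 37/287722305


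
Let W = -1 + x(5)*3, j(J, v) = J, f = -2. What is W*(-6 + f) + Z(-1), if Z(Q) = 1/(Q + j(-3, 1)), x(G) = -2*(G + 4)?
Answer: 1759/4 ≈ 439.75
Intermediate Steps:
x(G) = -8 - 2*G (x(G) = -2*(4 + G) = -8 - 2*G)
Z(Q) = 1/(-3 + Q) (Z(Q) = 1/(Q - 3) = 1/(-3 + Q))
W = -55 (W = -1 + (-8 - 2*5)*3 = -1 + (-8 - 10)*3 = -1 - 18*3 = -1 - 54 = -55)
W*(-6 + f) + Z(-1) = -55*(-6 - 2) + 1/(-3 - 1) = -55*(-8) + 1/(-4) = 440 - ¼ = 1759/4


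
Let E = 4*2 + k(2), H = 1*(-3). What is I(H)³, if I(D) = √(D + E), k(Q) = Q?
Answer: 7*√7 ≈ 18.520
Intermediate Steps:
H = -3
E = 10 (E = 4*2 + 2 = 8 + 2 = 10)
I(D) = √(10 + D) (I(D) = √(D + 10) = √(10 + D))
I(H)³ = (√(10 - 3))³ = (√7)³ = 7*√7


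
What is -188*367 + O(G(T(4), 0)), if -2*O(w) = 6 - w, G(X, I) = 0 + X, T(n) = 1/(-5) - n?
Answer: -690011/10 ≈ -69001.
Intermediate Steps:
T(n) = -⅕ - n
G(X, I) = X
O(w) = -3 + w/2 (O(w) = -(6 - w)/2 = -3 + w/2)
-188*367 + O(G(T(4), 0)) = -188*367 + (-3 + (-⅕ - 1*4)/2) = -68996 + (-3 + (-⅕ - 4)/2) = -68996 + (-3 + (½)*(-21/5)) = -68996 + (-3 - 21/10) = -68996 - 51/10 = -690011/10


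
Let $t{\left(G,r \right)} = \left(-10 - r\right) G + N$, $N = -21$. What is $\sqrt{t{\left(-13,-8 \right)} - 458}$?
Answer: $i \sqrt{453} \approx 21.284 i$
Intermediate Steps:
$t{\left(G,r \right)} = -21 + G \left(-10 - r\right)$ ($t{\left(G,r \right)} = \left(-10 - r\right) G - 21 = G \left(-10 - r\right) - 21 = -21 + G \left(-10 - r\right)$)
$\sqrt{t{\left(-13,-8 \right)} - 458} = \sqrt{\left(-21 - -130 - \left(-13\right) \left(-8\right)\right) - 458} = \sqrt{\left(-21 + 130 - 104\right) - 458} = \sqrt{5 - 458} = \sqrt{-453} = i \sqrt{453}$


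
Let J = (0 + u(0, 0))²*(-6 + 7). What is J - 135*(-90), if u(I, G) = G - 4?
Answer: 12166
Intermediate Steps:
u(I, G) = -4 + G
J = 16 (J = (0 + (-4 + 0))²*(-6 + 7) = (0 - 4)²*1 = (-4)²*1 = 16*1 = 16)
J - 135*(-90) = 16 - 135*(-90) = 16 + 12150 = 12166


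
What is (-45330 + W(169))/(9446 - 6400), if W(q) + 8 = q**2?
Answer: -16777/3046 ≈ -5.5079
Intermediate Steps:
W(q) = -8 + q**2
(-45330 + W(169))/(9446 - 6400) = (-45330 + (-8 + 169**2))/(9446 - 6400) = (-45330 + (-8 + 28561))/3046 = (-45330 + 28553)*(1/3046) = -16777*1/3046 = -16777/3046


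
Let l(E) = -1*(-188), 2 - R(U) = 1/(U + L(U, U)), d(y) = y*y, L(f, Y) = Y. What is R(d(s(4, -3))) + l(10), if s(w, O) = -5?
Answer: 9499/50 ≈ 189.98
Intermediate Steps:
d(y) = y**2
R(U) = 2 - 1/(2*U) (R(U) = 2 - 1/(U + U) = 2 - 1/(2*U))
l(E) = 188
R(d(s(4, -3))) + l(10) = (2 - 1/(2*((-5)**2))) + 188 = (2 - 1/2/25) + 188 = (2 - 1/2*1/25) + 188 = (2 - 1/50) + 188 = 99/50 + 188 = 9499/50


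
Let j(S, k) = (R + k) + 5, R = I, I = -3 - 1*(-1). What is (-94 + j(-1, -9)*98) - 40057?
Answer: -40739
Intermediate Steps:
I = -2 (I = -3 + 1 = -2)
R = -2
j(S, k) = 3 + k (j(S, k) = (-2 + k) + 5 = 3 + k)
(-94 + j(-1, -9)*98) - 40057 = (-94 + (3 - 9)*98) - 40057 = (-94 - 6*98) - 40057 = (-94 - 588) - 40057 = -682 - 40057 = -40739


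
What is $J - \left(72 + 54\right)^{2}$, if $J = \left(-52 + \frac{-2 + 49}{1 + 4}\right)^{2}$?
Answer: $- \frac{351531}{25} \approx -14061.0$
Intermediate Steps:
$J = \frac{45369}{25}$ ($J = \left(-52 + \frac{47}{5}\right)^{2} = \left(- \frac{213}{5}\right)^{2} = \frac{45369}{25} \approx 1814.8$)
$J - \left(72 + 54\right)^{2} = \frac{45369}{25} - \left(72 + 54\right)^{2} = \frac{45369}{25} - 126^{2} = \frac{45369}{25} - 15876 = - \frac{351531}{25}$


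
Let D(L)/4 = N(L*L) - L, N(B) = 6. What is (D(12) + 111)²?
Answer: 7569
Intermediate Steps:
D(L) = 24 - 4*L (D(L) = 4*(6 - L) = 24 - 4*L)
(D(12) + 111)² = ((24 - 4*12) + 111)² = ((24 - 48) + 111)² = (-24 + 111)² = 87² = 7569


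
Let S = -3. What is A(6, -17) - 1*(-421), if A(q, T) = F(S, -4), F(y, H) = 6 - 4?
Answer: 423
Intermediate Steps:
F(y, H) = 2
A(q, T) = 2
A(6, -17) - 1*(-421) = 2 - 1*(-421) = 2 + 421 = 423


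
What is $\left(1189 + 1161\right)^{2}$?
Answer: $5522500$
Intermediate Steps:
$\left(1189 + 1161\right)^{2} = 2350^{2} = 5522500$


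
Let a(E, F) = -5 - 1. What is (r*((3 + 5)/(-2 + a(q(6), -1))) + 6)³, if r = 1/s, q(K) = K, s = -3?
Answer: 6859/27 ≈ 254.04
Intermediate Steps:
a(E, F) = -6
r = -⅓ (r = 1/(-3) = -⅓ ≈ -0.33333)
(r*((3 + 5)/(-2 + a(q(6), -1))) + 6)³ = (-(3 + 5)/(3*(-2 - 6)) + 6)³ = (-8/(3*(-8)) + 6)³ = (-8*(-1)/(3*8) + 6)³ = (-⅓*(-1) + 6)³ = (⅓ + 6)³ = (19/3)³ = 6859/27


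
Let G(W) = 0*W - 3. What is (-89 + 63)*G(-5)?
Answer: 78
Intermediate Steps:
G(W) = -3 (G(W) = 0 - 3 = -3)
(-89 + 63)*G(-5) = (-89 + 63)*(-3) = -26*(-3) = 78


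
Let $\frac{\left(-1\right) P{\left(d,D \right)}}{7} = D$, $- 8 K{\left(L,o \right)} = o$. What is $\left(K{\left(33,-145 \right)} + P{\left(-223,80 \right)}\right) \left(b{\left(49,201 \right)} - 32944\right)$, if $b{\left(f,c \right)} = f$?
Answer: $\frac{142599825}{8} \approx 1.7825 \cdot 10^{7}$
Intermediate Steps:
$K{\left(L,o \right)} = - \frac{o}{8}$
$P{\left(d,D \right)} = - 7 D$
$\left(K{\left(33,-145 \right)} + P{\left(-223,80 \right)}\right) \left(b{\left(49,201 \right)} - 32944\right) = \left(\left(- \frac{1}{8}\right) \left(-145\right) - 560\right) \left(49 - 32944\right) = \left(\frac{145}{8} - 560\right) \left(-32895\right) = \left(- \frac{4335}{8}\right) \left(-32895\right) = \frac{142599825}{8}$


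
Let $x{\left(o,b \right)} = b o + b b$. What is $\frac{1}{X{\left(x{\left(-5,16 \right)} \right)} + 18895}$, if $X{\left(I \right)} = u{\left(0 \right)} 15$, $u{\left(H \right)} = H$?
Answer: $\frac{1}{18895} \approx 5.2924 \cdot 10^{-5}$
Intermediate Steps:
$x{\left(o,b \right)} = b^{2} + b o$ ($x{\left(o,b \right)} = b o + b^{2} = b^{2} + b o$)
$X{\left(I \right)} = 0$ ($X{\left(I \right)} = 0 \cdot 15 = 0$)
$\frac{1}{X{\left(x{\left(-5,16 \right)} \right)} + 18895} = \frac{1}{0 + 18895} = \frac{1}{18895}$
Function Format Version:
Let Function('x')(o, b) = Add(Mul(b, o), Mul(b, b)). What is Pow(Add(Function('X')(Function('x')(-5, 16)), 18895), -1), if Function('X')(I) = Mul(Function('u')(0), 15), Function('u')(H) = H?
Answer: Rational(1, 18895) ≈ 5.2924e-5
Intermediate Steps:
Function('x')(o, b) = Add(Pow(b, 2), Mul(b, o)) (Function('x')(o, b) = Add(Mul(b, o), Pow(b, 2)) = Add(Pow(b, 2), Mul(b, o)))
Function('X')(I) = 0 (Function('X')(I) = Mul(0, 15) = 0)
Pow(Add(Function('X')(Function('x')(-5, 16)), 18895), -1) = Pow(Add(0, 18895), -1) = Pow(18895, -1) = Rational(1, 18895)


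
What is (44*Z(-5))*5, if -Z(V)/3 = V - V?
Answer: 0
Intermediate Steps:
Z(V) = 0 (Z(V) = -3*(V - V) = -3*0 = 0)
(44*Z(-5))*5 = (44*0)*5 = 0*5 = 0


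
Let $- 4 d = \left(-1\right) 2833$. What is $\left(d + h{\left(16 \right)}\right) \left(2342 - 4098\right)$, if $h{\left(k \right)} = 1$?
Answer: $-1245443$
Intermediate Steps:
$d = \frac{2833}{4}$ ($d = - \frac{\left(-1\right) 2833}{4} = \left(- \frac{1}{4}\right) \left(-2833\right) = \frac{2833}{4} \approx 708.25$)
$\left(d + h{\left(16 \right)}\right) \left(2342 - 4098\right) = \left(\frac{2833}{4} + 1\right) \left(2342 - 4098\right) = \frac{2837}{4} \left(-1756\right) = -1245443$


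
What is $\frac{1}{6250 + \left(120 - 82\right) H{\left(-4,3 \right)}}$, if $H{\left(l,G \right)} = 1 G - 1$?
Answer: $\frac{1}{6326} \approx 0.00015808$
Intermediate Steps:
$H{\left(l,G \right)} = -1 + G$ ($H{\left(l,G \right)} = G - 1 = -1 + G$)
$\frac{1}{6250 + \left(120 - 82\right) H{\left(-4,3 \right)}} = \frac{1}{6250 + \left(120 - 82\right) \left(-1 + 3\right)} = \frac{1}{6250 + 38 \cdot 2} = \frac{1}{6250 + 76} = \frac{1}{6326}$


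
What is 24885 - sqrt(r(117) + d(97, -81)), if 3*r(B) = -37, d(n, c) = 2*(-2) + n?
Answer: 24885 - 11*sqrt(6)/3 ≈ 24876.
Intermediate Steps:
d(n, c) = -4 + n
r(B) = -37/3 (r(B) = (1/3)*(-37) = -37/3)
24885 - sqrt(r(117) + d(97, -81)) = 24885 - sqrt(-37/3 + (-4 + 97)) = 24885 - sqrt(-37/3 + 93) = 24885 - sqrt(242/3) = 24885 - 11*sqrt(6)/3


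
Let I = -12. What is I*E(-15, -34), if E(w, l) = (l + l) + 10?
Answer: 696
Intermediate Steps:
E(w, l) = 10 + 2*l (E(w, l) = 2*l + 10 = 10 + 2*l)
I*E(-15, -34) = -12*(10 + 2*(-34)) = -12*(10 - 68) = -12*(-58) = 696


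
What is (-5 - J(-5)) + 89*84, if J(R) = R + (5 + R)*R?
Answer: 7476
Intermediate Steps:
J(R) = R + R*(5 + R)
(-5 - J(-5)) + 89*84 = (-5 - (-5)*(6 - 5)) + 89*84 = (-5 - (-5)) + 7476 = (-5 - 1*(-5)) + 7476 = (-5 + 5) + 7476 = 0 + 7476 = 7476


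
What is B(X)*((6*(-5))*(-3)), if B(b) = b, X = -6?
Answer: -540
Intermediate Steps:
B(X)*((6*(-5))*(-3)) = -6*6*(-5)*(-3) = -(-180)*(-3) = -6*90 = -540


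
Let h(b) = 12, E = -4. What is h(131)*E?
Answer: -48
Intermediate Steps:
h(131)*E = 12*(-4) = -48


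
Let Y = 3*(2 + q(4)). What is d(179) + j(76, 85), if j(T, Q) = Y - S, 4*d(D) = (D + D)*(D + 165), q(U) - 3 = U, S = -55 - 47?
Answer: 30917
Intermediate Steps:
S = -102
q(U) = 3 + U
d(D) = D*(165 + D)/2 (d(D) = ((D + D)*(D + 165))/4 = ((2*D)*(165 + D))/4 = (2*D*(165 + D))/4 = D*(165 + D)/2)
Y = 27 (Y = 3*(2 + (3 + 4)) = 3*(2 + 7) = 3*9 = 27)
j(T, Q) = 129 (j(T, Q) = 27 - 1*(-102) = 27 + 102 = 129)
d(179) + j(76, 85) = (½)*179*(165 + 179) + 129 = (½)*179*344 + 129 = 30788 + 129 = 30917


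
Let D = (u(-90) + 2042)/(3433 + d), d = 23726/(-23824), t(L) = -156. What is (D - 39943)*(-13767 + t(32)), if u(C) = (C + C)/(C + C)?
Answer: 22735238554133469/40882033 ≈ 5.5612e+8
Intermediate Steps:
u(C) = 1 (u(C) = (2*C)/((2*C)) = (2*C)*(1/(2*C)) = 1)
d = -11863/11912 (d = 23726*(-1/23824) = -11863/11912 ≈ -0.99589)
D = 24336216/40882033 (D = (1 + 2042)/(3433 - 11863/11912) = 2043/(40882033/11912) = 2043*(11912/40882033) = 24336216/40882033 ≈ 0.59528)
(D - 39943)*(-13767 + t(32)) = (24336216/40882033 - 39943)*(-13767 - 156) = -1632926707903/40882033*(-13923) = 22735238554133469/40882033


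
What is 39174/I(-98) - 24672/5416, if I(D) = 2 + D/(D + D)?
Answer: 53026176/3385 ≈ 15665.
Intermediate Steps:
I(D) = 5/2 (I(D) = 2 + D/((2*D)) = 2 + D*(1/(2*D)) = 2 + 1/2 = 5/2)
39174/I(-98) - 24672/5416 = 39174/(5/2) - 24672/5416 = 39174*(2/5) - 24672*1/5416 = 78348/5 - 3084/677 = 53026176/3385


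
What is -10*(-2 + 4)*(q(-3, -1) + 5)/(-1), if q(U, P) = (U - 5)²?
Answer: 1380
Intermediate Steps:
q(U, P) = (-5 + U)²
-10*(-2 + 4)*(q(-3, -1) + 5)/(-1) = -10*(-2 + 4)*((-5 - 3)² + 5)/(-1) = -20*((-8)² + 5)*(-1) = -20*(64 + 5)*(-1) = -20*69*(-1) = -10*138*(-1) = -1380*(-1) = 1380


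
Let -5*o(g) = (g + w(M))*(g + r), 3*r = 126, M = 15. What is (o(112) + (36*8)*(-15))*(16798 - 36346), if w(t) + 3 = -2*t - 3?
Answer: 651026592/5 ≈ 1.3021e+8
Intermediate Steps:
r = 42 (r = (⅓)*126 = 42)
w(t) = -6 - 2*t (w(t) = -3 + (-2*t - 3) = -3 + (-3 - 2*t) = -6 - 2*t)
o(g) = -(-36 + g)*(42 + g)/5 (o(g) = -(g + (-6 - 2*15))*(g + 42)/5 = -(g + (-6 - 30))*(42 + g)/5 = -(g - 36)*(42 + g)/5 = -(-36 + g)*(42 + g)/5)
(o(112) + (36*8)*(-15))*(16798 - 36346) = ((1512/5 - 6/5*112 - ⅕*112²) + (36*8)*(-15))*(16798 - 36346) = ((1512/5 - 672/5 - ⅕*12544) + 288*(-15))*(-19548) = ((1512/5 - 672/5 - 12544/5) - 4320)*(-19548) = (-11704/5 - 4320)*(-19548) = -33304/5*(-19548) = 651026592/5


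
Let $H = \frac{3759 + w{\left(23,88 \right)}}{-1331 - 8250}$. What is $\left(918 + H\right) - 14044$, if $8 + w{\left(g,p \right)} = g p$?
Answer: $- \frac{11433271}{871} \approx -13127.0$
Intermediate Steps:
$w{\left(g,p \right)} = -8 + g p$
$H = - \frac{525}{871}$ ($H = \frac{3759 + \left(-8 + 23 \cdot 88\right)}{-1331 - 8250} = \frac{3759 + \left(-8 + 2024\right)}{-9581} = \left(3759 + 2016\right) \left(- \frac{1}{9581}\right) = 5775 \left(- \frac{1}{9581}\right) = - \frac{525}{871} \approx -0.60276$)
$\left(918 + H\right) - 14044 = \left(918 - \frac{525}{871}\right) - 14044 = \frac{799053}{871} - 14044 = - \frac{11433271}{871}$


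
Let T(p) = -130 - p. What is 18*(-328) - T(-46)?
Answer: -5820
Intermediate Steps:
18*(-328) - T(-46) = 18*(-328) - (-130 - 1*(-46)) = -5904 - (-130 + 46) = -5904 - 1*(-84) = -5904 + 84 = -5820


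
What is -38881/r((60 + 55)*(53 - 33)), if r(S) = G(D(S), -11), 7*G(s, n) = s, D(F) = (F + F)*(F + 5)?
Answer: -272167/10603000 ≈ -0.025669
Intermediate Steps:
D(F) = 2*F*(5 + F) (D(F) = (2*F)*(5 + F) = 2*F*(5 + F))
G(s, n) = s/7
r(S) = 2*S*(5 + S)/7 (r(S) = (2*S*(5 + S))/7 = 2*S*(5 + S)/7)
-38881/r((60 + 55)*(53 - 33)) = -38881*7/(2*(5 + (60 + 55)*(53 - 33))*(53 - 33)*(60 + 55)) = -38881*7/(4600*(5 + 115*20)) = -38881*7/(4600*(5 + 2300)) = -38881/((2/7)*2300*2305) = -38881/10603000/7 = -38881*7/10603000 = -272167/10603000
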